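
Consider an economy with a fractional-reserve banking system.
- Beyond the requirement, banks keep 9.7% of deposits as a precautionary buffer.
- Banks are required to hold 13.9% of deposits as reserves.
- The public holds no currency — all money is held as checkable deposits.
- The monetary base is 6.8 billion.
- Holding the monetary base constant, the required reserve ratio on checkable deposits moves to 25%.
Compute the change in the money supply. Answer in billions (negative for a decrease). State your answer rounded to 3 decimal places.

-9.217 billion

Initially m₁ = 1 / (0.139 + 0.097) ≈ 4.23729, so M₁ = 4.23729 × 6.8 ≈ 28.8136 billion.
After the change m₂ = 1 / (0.25 + 0.097) ≈ 2.88184, so M₂ = 2.88184 × 6.8 ≈ 19.5965 billion.
ΔM = M₂ − M₁ = 19.5965 − 28.8136 = -9.2171 billion.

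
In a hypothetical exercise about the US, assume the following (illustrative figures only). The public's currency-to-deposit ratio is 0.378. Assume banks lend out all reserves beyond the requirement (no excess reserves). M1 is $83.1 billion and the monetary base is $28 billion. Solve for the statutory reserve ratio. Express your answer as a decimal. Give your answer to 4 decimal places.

Using m = M/MB = 83.1/28 ≈ 2.967857. Since m = (1 + c)/(c + rr + e), the denominator satisfies c + rr + e = (1 + c)/m = (1 + 0.378) / 2.967857 ≈ 0.464308.
With c = 0.378 and e = 0, the statutory reserve ratio is 0.464308 − 0.378 − 0 = 0.086308.

0.0863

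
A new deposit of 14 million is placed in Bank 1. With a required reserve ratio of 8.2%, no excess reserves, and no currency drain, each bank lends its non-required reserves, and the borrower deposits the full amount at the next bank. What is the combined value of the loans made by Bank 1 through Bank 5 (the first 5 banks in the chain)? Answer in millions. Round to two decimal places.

54.55 million

Bank i lends (1 − rr)^i of the original deposit: Bank 1 lends 14·0.9180 = 12.8520, Bank 2 lends 14·0.9180² ≈ 11.7981, and so on.
Summing a geometric series: total = 14·[0.9180·(1 − 0.9180^5) / (1 − 0.9180)] ≈ 54.5507 million.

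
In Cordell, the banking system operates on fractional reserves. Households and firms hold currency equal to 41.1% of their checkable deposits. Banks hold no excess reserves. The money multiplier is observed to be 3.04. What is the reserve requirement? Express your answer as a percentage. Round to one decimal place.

Using m = 3.04. Since m = (1 + c)/(c + rr + e), the denominator satisfies c + rr + e = (1 + c)/m = (1 + 0.411) / 3.04 ≈ 0.464145.
With c = 0.411 and e = 0, the reserve requirement is 0.464145 − 0.411 − 0 = 0.053145.

5.3%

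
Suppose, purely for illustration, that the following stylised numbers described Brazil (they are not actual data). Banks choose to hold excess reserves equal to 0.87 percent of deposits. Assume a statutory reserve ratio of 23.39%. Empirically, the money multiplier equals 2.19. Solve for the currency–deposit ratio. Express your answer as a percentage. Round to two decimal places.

39.39%

Using m = 2.19. From m = (1 + c)/(c + rr + e), rearranging gives 1 + c = m·(c + rr + e), so c·(1 − m) = m·(rr + e) − 1.
Hence c = [m·(rr + e) − 1]/(1 − m) = [2.19 × (0.2339 + 0.0087) − 1] / (1 − 2.19) ≈ 0.393871.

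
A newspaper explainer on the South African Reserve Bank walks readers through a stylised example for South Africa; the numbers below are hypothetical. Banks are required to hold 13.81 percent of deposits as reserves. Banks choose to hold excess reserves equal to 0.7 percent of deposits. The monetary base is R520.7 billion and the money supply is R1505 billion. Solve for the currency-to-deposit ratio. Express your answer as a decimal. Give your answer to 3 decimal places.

0.307

Using m = M/MB = 1505/520.7 ≈ 2.890340. From m = (1 + c)/(c + rr + e), rearranging gives 1 + c = m·(c + rr + e), so c·(1 − m) = m·(rr + e) − 1.
Hence c = [m·(rr + e) − 1]/(1 − m) = [2.890340 × (0.1381 + 0.007) − 1] / (1 − 2.890340) ≈ 0.307147.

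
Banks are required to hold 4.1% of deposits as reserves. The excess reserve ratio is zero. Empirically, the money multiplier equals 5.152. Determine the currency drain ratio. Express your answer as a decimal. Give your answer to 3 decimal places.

0.190

Using m = 5.152. From m = (1 + c)/(c + rr + e), rearranging gives 1 + c = m·(c + rr + e), so c·(1 − m) = m·(rr + e) − 1.
Hence c = [m·(rr + e) − 1]/(1 − m) = [5.152 × (0.041 + 0) − 1] / (1 − 5.152) ≈ 0.189973.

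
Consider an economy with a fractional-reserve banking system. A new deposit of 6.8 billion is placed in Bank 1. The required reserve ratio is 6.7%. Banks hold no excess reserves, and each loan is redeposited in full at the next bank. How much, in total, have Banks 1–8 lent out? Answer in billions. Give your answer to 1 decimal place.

Bank i lends (1 − rr)^i of the original deposit: Bank 1 lends 6.8·0.9330 = 6.3444, Bank 2 lends 6.8·0.9330² ≈ 5.9193, and so on.
Summing a geometric series: total = 6.8·[0.9330·(1 − 0.9330^8) / (1 − 0.9330)] ≈ 40.3213 billion.

40.3 billion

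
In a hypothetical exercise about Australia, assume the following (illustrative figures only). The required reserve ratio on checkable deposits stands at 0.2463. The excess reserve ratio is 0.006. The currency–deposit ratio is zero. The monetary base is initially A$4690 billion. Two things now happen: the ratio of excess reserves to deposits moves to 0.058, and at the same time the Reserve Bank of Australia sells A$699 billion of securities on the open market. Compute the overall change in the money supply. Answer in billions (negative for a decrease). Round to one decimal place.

-5473.6 billion

Before: m₁ = 1 / (0.2463 + 0.006) ≈ 3.963535, MB₁ = 4690, so M₁ = 3.963535 × 4690 ≈ 18588.9791 billion.
After: m₂ = 1 / (0.2463 + 0.058) ≈ 3.286231, MB₂ = 4690 − 699 = 3991, so M₂ = 3.286231 × 3991 ≈ 13115.3479 billion.
ΔM = M₂ − M₁ = 13115.3479 − 18588.9791 = -5473.6312 billion.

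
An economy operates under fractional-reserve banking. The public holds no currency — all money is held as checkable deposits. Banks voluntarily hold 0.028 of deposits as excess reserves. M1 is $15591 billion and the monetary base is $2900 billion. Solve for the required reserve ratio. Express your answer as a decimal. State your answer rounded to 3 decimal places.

Using m = M/MB = 15591/2900 ≈ 5.376207. Since m = (1 + c)/(c + rr + e), the denominator satisfies c + rr + e = (1 + c)/m = (1 + 0) / 5.376207 ≈ 0.186005.
With c = 0 and e = 0.028, the required reserve ratio is 0.186005 − 0 − 0.028 = 0.158005.

0.158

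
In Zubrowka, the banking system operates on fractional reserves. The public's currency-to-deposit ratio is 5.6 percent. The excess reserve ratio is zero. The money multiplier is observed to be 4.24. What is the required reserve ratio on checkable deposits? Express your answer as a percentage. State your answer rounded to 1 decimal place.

19.3%

Using m = 4.24. Since m = (1 + c)/(c + rr + e), the denominator satisfies c + rr + e = (1 + c)/m = (1 + 0.056) / 4.24 ≈ 0.249057.
With c = 0.056 and e = 0, the required reserve ratio on checkable deposits is 0.249057 − 0.056 − 0 = 0.193057.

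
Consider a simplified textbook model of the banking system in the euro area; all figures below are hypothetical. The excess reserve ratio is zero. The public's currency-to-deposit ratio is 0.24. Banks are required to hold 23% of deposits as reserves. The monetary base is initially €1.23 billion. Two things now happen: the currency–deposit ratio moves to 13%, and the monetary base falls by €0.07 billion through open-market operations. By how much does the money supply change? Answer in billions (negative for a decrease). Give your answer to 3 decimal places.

Before: m₁ = (1 + 0.24) / (0.23 + 0.24) ≈ 2.63830, MB₁ = 1.23, so M₁ = 2.63830 × 1.23 ≈ 3.2451 billion.
After: m₂ = (1 + 0.13) / (0.23 + 0.13) ≈ 3.13889, MB₂ = 1.23 − 0.07 = 1.16, so M₂ = 3.13889 × 1.16 ≈ 3.6411 billion.
ΔM = M₂ − M₁ = 3.6411 − 3.2451 = 0.396 billion.

€0.396 billion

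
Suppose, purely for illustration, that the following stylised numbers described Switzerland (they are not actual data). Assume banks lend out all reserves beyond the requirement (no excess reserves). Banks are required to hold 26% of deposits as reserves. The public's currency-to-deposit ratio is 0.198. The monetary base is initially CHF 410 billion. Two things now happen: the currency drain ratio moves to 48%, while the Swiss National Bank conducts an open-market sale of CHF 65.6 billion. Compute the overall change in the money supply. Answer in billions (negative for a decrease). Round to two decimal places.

-383.65 billion

Before: m₁ = (1 + 0.198) / (0.26 + 0.198) ≈ 2.615721, MB₁ = 410, so M₁ = 2.615721 × 410 ≈ 1072.4456 billion.
After: m₂ = (1 + 0.48) / (0.26 + 0.48) = 2, MB₂ = 410 − 65.6 = 344.4, so M₂ = 2 × 344.4 = 688.8 billion.
ΔM = M₂ − M₁ = 688.8 − 1072.4456 = -383.6456 billion.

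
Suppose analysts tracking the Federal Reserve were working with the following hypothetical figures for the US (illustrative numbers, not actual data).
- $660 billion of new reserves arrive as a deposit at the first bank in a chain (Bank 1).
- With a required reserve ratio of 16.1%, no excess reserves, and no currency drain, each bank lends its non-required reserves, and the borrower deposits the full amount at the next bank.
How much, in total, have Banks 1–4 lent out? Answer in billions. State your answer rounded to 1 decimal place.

$1735.2 billion

Bank i lends (1 − rr)^i of the original deposit: Bank 1 lends 660·0.8390 = 553.7400, Bank 2 lends 660·0.8390² ≈ 464.5879, and so on.
Summing a geometric series: total = 660·[0.8390·(1 − 0.8390^4) / (1 − 0.8390)] ≈ 1735.1502 billion.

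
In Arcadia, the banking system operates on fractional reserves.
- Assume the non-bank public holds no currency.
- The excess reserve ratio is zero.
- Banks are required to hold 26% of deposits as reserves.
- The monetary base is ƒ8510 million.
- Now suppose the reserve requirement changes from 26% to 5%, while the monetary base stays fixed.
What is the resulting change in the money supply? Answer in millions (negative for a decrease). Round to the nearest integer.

ƒ137469 million

Initially m₁ = 1 / (0.26) ≈ 3.84615, so M₁ = 3.84615 × 8510 = 32730.7365 million.
After the change m₂ = 1 / (0.05) = 20, so M₂ = 20 × 8510 = 170200 million.
ΔM = M₂ − M₁ = 170200 − 32730.7365 = 137469.2635 million.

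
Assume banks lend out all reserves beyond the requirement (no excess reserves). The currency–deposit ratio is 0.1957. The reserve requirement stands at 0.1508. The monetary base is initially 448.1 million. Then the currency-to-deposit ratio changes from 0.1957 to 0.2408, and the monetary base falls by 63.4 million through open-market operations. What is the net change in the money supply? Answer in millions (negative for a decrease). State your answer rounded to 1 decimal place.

Before: m₁ = (1 + 0.1957) / (0.1508 + 0.1957) ≈ 3.45079, MB₁ = 448.1, so M₁ = 3.45079 × 448.1 ≈ 1546.299 million.
After: m₂ = (1 + 0.2408) / (0.1508 + 0.2408) ≈ 3.16854, MB₂ = 448.1 − 63.4 = 384.7, so M₂ = 3.16854 × 384.7 ≈ 1218.9373 million.
ΔM = M₂ − M₁ = 1218.9373 − 1546.299 = -327.3617 million.

-327.4 million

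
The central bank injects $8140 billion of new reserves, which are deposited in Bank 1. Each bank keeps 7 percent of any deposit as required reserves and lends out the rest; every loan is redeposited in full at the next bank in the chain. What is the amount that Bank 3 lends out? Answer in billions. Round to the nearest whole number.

$6547 billion

Each bank lends a fraction (1 − rr) = 0.9300 of the deposit it receives, so Bank 3 receives 8140·0.9300^2 and lends 8140·0.9300^3 ≈ 6547.4660 billion.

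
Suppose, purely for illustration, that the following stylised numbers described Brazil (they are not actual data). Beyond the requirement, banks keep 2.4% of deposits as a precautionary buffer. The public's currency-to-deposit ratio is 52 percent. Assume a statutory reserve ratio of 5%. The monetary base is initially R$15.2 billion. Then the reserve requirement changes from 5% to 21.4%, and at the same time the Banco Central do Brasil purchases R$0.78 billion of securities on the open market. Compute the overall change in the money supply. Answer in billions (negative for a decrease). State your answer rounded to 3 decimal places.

Before: m₁ = (1 + 0.52) / (0.05 + 0.024 + 0.52) ≈ 2.558923, MB₁ = 15.2, so M₁ = 2.558923 × 15.2 ≈ 38.8956 billion.
After: m₂ = (1 + 0.52) / (0.214 + 0.024 + 0.52) ≈ 2.005277, MB₂ = 15.2 + 0.78 = 15.98, so M₂ = 2.005277 × 15.98 ≈ 32.0443 billion.
ΔM = M₂ − M₁ = 32.0443 − 38.8956 = -6.8513 billion.

-6.851 billion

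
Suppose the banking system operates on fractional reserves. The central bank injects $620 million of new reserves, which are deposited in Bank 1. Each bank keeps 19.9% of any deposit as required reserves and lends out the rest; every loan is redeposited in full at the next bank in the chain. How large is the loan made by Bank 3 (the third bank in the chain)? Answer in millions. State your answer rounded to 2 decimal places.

$318.63 million

Each bank lends a fraction (1 − rr) = 0.8010 of the deposit it receives, so Bank 3 receives 620·0.8010^2 and lends 620·0.8010^3 ≈ 318.6319 million.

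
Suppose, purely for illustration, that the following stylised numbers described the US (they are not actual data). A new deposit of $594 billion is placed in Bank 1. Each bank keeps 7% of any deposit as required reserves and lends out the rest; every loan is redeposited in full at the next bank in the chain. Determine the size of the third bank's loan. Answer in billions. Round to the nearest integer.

Each bank lends a fraction (1 − rr) = 0.9300 of the deposit it receives, so Bank 3 receives 594·0.9300^2 and lends 594·0.9300^3 ≈ 477.7881 billion.

$478 billion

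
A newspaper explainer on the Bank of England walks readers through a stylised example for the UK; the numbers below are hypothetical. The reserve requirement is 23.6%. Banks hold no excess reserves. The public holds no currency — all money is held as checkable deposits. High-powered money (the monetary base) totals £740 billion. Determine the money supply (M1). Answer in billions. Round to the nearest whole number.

With no currency drain or excess reserves, the money multiplier is m = 1/rr = 1/0.236 ≈ 4.2373.
Money supply M = m × MB = 4.2373 × 740 = 3135.602 billion.

£3136 billion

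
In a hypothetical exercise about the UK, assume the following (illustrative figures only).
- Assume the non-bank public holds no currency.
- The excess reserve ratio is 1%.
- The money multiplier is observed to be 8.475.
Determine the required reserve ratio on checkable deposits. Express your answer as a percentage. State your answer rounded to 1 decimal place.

10.8%

Using m = 8.475. Since m = (1 + c)/(c + rr + e), the denominator satisfies c + rr + e = (1 + c)/m = (1 + 0) / 8.475 ≈ 0.117994.
With c = 0 and e = 0.01, the required reserve ratio on checkable deposits is 0.117994 − 0 − 0.01 = 0.107994.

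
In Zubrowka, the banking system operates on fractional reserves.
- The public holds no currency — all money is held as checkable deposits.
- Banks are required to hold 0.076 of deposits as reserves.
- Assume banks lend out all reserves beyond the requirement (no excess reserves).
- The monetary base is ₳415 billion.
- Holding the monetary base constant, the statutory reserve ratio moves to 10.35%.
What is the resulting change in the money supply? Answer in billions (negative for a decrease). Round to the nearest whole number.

-1451 billion

Initially m₁ = 1 / (0.076) ≈ 13.1579, so M₁ = 13.1579 × 415 = 5460.5285 billion.
After the change m₂ = 1 / (0.1035) ≈ 9.6618, so M₂ = 9.6618 × 415 = 4009.647 billion.
ΔM = M₂ − M₁ = 4009.647 − 5460.5285 = -1450.8815 billion.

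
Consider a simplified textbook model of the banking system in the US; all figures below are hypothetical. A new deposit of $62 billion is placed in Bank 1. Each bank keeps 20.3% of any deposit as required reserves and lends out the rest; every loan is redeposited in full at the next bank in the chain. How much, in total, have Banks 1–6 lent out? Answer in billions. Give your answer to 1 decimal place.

Bank i lends (1 − rr)^i of the original deposit: Bank 1 lends 62·0.7970 = 49.4140, Bank 2 lends 62·0.7970² ≈ 39.3830, and so on.
Summing a geometric series: total = 62·[0.7970·(1 − 0.7970^6) / (1 − 0.7970)] ≈ 181.0303 billion.

$181.0 billion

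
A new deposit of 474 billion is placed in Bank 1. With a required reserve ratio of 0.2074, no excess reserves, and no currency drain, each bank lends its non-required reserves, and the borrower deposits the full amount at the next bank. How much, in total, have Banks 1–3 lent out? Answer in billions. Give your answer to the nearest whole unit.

909 billion

Bank i lends (1 − rr)^i of the original deposit: Bank 1 lends 474·0.7926 = 375.6924, Bank 2 lends 474·0.7926² ≈ 297.7738, and so on.
Summing a geometric series: total = 474·[0.7926·(1 − 0.7926^3) / (1 − 0.7926)] ≈ 909.4817 billion.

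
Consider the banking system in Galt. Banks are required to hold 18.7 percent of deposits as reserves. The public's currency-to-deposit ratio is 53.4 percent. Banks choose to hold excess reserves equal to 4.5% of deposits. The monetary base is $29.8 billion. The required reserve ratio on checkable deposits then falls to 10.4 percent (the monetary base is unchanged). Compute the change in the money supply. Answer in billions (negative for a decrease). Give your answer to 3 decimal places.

Initially m₁ = (1 + 0.534) / (0.187 + 0.045 + 0.534) ≈ 2.002611, so M₁ = 2.002611 × 29.8 ≈ 59.6778 billion.
After the change m₂ = (1 + 0.534) / (0.104 + 0.045 + 0.534) ≈ 2.245974, so M₂ = 2.245974 × 29.8 ≈ 66.93 billion.
ΔM = M₂ − M₁ = 66.93 − 59.6778 = 7.2522 billion.

$7.252 billion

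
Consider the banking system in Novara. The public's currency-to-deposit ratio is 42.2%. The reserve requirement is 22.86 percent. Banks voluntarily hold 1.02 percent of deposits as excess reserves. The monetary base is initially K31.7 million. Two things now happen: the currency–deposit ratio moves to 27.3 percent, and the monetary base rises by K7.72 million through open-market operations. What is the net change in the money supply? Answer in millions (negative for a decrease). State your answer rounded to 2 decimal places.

Before: m₁ = (1 + 0.422) / (0.2286 + 0.0102 + 0.422) ≈ 2.15194, MB₁ = 31.7, so M₁ = 2.15194 × 31.7 ≈ 68.2165 million.
After: m₂ = (1 + 0.273) / (0.2286 + 0.0102 + 0.273) ≈ 2.48730, MB₂ = 31.7 + 7.72 = 39.42, so M₂ = 2.48730 × 39.42 ≈ 98.0494 million.
ΔM = M₂ − M₁ = 98.0494 − 68.2165 = 29.8329 million.

K29.83 million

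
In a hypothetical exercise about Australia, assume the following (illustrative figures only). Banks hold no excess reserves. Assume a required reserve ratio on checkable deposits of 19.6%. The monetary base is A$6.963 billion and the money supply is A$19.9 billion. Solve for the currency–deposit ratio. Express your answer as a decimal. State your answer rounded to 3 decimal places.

Using m = M/MB = 19.9/6.963 ≈ 2.857964. From m = (1 + c)/(c + rr + e), rearranging gives 1 + c = m·(c + rr + e), so c·(1 − m) = m·(rr + e) − 1.
Hence c = [m·(rr + e) − 1]/(1 − m) = [2.857964 × (0.196 + 0) − 1] / (1 − 2.857964) ≈ 0.236732.

0.237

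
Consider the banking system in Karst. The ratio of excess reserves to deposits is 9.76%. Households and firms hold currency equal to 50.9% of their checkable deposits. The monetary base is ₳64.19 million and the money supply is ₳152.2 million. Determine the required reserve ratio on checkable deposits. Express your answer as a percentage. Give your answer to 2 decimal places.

Using m = M/MB = 152.2/64.19 ≈ 2.371086. Since m = (1 + c)/(c + rr + e), the denominator satisfies c + rr + e = (1 + c)/m = (1 + 0.509) / 2.371086 ≈ 0.636417.
With c = 0.509 and e = 0.0976, the required reserve ratio on checkable deposits is 0.636417 − 0.509 − 0.0976 = 0.029817.

2.98%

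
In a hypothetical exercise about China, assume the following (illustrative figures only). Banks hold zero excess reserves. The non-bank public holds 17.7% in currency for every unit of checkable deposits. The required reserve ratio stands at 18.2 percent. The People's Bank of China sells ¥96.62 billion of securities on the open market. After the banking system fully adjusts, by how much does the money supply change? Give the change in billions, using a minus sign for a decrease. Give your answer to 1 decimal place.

The money multiplier is m = (1 + c) / (rr + c) = (1 + 0.177) / (0.182 + 0.177) ≈ 3.2786.
The sale removes 96.62 billion of base, so ΔM = m × ΔMB = 3.2786 × (−96.62) ≈ -316.7783 billion.

-316.8 billion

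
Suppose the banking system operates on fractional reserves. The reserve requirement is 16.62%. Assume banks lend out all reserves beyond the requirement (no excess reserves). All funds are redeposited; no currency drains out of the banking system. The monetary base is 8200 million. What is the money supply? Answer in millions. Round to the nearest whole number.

49338 million

With no currency drain or excess reserves, the money multiplier is m = 1/rr = 1/0.1662 ≈ 6.01685.
Money supply M = m × MB = 6.01685 × 8200 = 49338.17 million.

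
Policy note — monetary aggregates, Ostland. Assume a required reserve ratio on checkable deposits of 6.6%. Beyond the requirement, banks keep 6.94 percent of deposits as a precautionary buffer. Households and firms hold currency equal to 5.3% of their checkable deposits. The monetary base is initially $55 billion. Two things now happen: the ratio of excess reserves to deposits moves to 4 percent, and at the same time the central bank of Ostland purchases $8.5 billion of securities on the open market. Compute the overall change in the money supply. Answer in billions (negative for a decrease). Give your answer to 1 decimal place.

Before: m₁ = (1 + 0.053) / (0.066 + 0.0694 + 0.053) ≈ 5.5892, MB₁ = 55, so M₁ = 5.5892 × 55 = 307.406 billion.
After: m₂ = (1 + 0.053) / (0.066 + 0.04 + 0.053) ≈ 6.6226, MB₂ = 55 + 8.5 = 63.5, so M₂ = 6.6226 × 63.5 = 420.5351 billion.
ΔM = M₂ − M₁ = 420.5351 − 307.406 = 113.1291 billion.

$113.1 billion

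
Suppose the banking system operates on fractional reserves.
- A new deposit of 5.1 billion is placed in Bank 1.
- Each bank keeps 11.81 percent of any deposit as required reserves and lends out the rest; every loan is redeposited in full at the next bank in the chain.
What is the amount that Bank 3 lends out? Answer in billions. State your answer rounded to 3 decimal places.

3.498 billion

Each bank lends a fraction (1 − rr) = 0.8819 of the deposit it receives, so Bank 3 receives 5.1·0.8819^2 and lends 5.1·0.8819^3 ≈ 3.4981 billion.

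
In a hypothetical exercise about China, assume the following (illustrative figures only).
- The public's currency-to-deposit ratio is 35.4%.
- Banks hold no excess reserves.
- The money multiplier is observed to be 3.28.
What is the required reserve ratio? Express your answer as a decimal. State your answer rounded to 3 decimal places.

Using m = 3.28. Since m = (1 + c)/(c + rr + e), the denominator satisfies c + rr + e = (1 + c)/m = (1 + 0.354) / 3.28 ≈ 0.412805.
With c = 0.354 and e = 0, the required reserve ratio is 0.412805 − 0.354 − 0 = 0.058805.

0.059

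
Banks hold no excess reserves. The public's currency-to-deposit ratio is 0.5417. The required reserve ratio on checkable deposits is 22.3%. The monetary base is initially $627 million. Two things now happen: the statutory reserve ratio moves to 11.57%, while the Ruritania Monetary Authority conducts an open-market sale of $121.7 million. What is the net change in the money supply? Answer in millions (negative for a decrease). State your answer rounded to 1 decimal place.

-79.1 million

Before: m₁ = (1 + 0.5417) / (0.223 + 0.5417) ≈ 2.01608, MB₁ = 627, so M₁ = 2.01608 × 627 ≈ 1264.0822 million.
After: m₂ = (1 + 0.5417) / (0.1157 + 0.5417) ≈ 2.34515, MB₂ = 627 − 121.7 = 505.3, so M₂ = 2.34515 × 505.3 ≈ 1185.0043 million.
ΔM = M₂ − M₁ = 1185.0043 − 1264.0822 = -79.0779 million.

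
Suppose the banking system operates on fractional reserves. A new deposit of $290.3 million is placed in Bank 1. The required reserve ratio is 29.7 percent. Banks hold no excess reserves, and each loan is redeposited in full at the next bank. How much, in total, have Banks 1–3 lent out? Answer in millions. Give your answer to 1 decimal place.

$448.4 million

Bank i lends (1 − rr)^i of the original deposit: Bank 1 lends 290.3·0.7030 = 204.0809, Bank 2 lends 290.3·0.7030² ≈ 143.4689, and so on.
Summing a geometric series: total = 290.3·[0.7030·(1 − 0.7030^3) / (1 − 0.7030)] ≈ 448.4084 million.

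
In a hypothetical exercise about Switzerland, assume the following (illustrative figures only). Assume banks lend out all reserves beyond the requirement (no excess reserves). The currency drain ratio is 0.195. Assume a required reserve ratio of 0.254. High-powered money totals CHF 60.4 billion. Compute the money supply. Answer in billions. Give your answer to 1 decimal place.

CHF 160.8 billion

The money multiplier is m = (1 + c) / (rr + c) = (1 + 0.195) / (0.254 + 0.195) ≈ 2.6615.
So M = m × MB = 2.6615 × 60.4 = 160.7546 billion.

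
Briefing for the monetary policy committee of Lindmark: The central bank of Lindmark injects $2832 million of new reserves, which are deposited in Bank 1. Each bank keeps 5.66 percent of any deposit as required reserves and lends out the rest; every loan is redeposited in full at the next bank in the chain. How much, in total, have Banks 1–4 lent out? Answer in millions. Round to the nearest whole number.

Bank i lends (1 − rr)^i of the original deposit: Bank 1 lends 2832·0.9434 = 2671.7088, Bank 2 lends 2832·0.9434² ≈ 2520.4901, and so on.
Summing a geometric series: total = 2832·[0.9434·(1 − 0.9434^4) / (1 − 0.9434)] ≈ 9813.2744 million.

$9813 million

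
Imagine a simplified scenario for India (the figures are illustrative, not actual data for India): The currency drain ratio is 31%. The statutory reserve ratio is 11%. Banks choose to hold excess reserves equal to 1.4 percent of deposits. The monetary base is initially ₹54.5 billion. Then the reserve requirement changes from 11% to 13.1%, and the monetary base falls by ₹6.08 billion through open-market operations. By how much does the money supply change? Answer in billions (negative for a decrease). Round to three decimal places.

Before: m₁ = (1 + 0.31) / (0.11 + 0.014 + 0.31) ≈ 3.018433, MB₁ = 54.5, so M₁ = 3.018433 × 54.5 ≈ 164.5046 billion.
After: m₂ = (1 + 0.31) / (0.131 + 0.014 + 0.31) ≈ 2.879121, MB₂ = 54.5 − 6.08 = 48.42, so M₂ = 2.879121 × 48.42 ≈ 139.407 billion.
ΔM = M₂ − M₁ = 139.407 − 164.5046 = -25.0976 billion.

-25.098 billion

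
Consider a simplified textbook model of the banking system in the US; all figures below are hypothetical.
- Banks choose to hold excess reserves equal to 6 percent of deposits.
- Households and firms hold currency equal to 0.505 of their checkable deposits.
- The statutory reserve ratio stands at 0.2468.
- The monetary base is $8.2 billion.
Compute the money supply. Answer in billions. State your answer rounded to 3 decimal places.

$15.202 billion

The money multiplier is m = (1 + c) / (rr + e + c) = (1 + 0.505) / (0.2468 + 0.06 + 0.505) ≈ 1.85390.
So M = m × MB = 1.85390 × 8.2 ≈ 15.202 billion.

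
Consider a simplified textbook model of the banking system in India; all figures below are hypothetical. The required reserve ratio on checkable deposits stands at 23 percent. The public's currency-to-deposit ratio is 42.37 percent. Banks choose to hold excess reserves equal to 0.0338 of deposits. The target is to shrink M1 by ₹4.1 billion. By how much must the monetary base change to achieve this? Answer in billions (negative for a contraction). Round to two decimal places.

The money multiplier is m = (1 + c) / (rr + e + c) = (1 + 0.4237) / (0.23 + 0.0338 + 0.4237) ≈ 2.0708.
ΔMB = ΔM / m = (−4.1) / 2.0708 ≈ -1.9799 billion.

-1.98 billion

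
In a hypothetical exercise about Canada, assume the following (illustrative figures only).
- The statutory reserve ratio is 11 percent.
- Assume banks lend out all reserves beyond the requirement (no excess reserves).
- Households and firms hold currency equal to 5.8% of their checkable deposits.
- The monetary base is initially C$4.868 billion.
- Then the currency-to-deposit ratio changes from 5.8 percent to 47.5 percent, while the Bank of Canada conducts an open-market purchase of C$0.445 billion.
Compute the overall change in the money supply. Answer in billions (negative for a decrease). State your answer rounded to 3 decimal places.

Before: m₁ = (1 + 0.058) / (0.11 + 0.058) ≈ 6.29762, MB₁ = 4.868, so M₁ = 6.29762 × 4.868 ≈ 30.6568 billion.
After: m₂ = (1 + 0.475) / (0.11 + 0.475) ≈ 2.52137, MB₂ = 4.868 + 0.445 = 5.313, so M₂ = 2.52137 × 5.313 ≈ 13.396 billion.
ΔM = M₂ − M₁ = 13.396 − 30.6568 = -17.2608 billion.

-17.261 billion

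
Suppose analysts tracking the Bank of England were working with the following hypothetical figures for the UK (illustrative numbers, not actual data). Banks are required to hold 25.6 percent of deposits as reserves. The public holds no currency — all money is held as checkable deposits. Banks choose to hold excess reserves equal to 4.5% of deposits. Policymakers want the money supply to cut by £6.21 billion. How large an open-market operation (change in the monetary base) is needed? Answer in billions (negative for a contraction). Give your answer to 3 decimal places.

The money multiplier is m = 1 / (rr + e) = 1 / (0.256 + 0.045) ≈ 3.32226.
ΔMB = ΔM / m = (−6.21) / 3.32226 ≈ -1.8692 billion.

-1.869 billion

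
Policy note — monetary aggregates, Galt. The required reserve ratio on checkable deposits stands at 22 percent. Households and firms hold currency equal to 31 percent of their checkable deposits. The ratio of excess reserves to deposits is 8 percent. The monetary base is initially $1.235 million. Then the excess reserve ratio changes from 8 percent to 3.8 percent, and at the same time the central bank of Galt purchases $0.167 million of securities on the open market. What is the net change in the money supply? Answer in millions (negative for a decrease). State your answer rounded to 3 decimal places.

Before: m₁ = (1 + 0.31) / (0.22 + 0.08 + 0.31) ≈ 2.14754, MB₁ = 1.235, so M₁ = 2.14754 × 1.235 ≈ 2.6522 million.
After: m₂ = (1 + 0.31) / (0.22 + 0.038 + 0.31) ≈ 2.30634, MB₂ = 1.235 + 0.167 = 1.402, so M₂ = 2.30634 × 1.402 ≈ 3.2335 million.
ΔM = M₂ − M₁ = 3.2335 − 2.6522 = 0.5813 million.

$0.581 million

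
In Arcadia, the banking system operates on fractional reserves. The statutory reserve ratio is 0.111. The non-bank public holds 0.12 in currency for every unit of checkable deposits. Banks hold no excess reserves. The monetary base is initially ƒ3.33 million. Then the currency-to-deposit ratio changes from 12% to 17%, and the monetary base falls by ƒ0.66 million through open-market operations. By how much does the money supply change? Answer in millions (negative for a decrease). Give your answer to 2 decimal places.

-5.03 million

Before: m₁ = (1 + 0.12) / (0.111 + 0.12) ≈ 4.8485, MB₁ = 3.33, so M₁ = 4.8485 × 3.33 ≈ 16.1455 million.
After: m₂ = (1 + 0.17) / (0.111 + 0.17) ≈ 4.1637, MB₂ = 3.33 − 0.66 = 2.67, so M₂ = 4.1637 × 2.67 ≈ 11.1171 million.
ΔM = M₂ − M₁ = 11.1171 − 16.1455 = -5.0284 million.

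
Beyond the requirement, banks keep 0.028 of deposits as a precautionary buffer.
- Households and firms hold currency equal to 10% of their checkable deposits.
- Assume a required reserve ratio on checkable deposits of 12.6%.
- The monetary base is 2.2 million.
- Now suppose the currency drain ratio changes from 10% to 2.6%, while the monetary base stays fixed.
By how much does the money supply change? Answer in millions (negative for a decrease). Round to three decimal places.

3.012 million

Initially m₁ = (1 + 0.1) / (0.126 + 0.028 + 0.1) ≈ 4.33071, so M₁ = 4.33071 × 2.2 ≈ 9.5276 million.
After the change m₂ = (1 + 0.026) / (0.126 + 0.028 + 0.026) = 5.7, so M₂ = 5.7 × 2.2 = 12.54 million.
ΔM = M₂ − M₁ = 12.54 − 9.5276 = 3.0124 million.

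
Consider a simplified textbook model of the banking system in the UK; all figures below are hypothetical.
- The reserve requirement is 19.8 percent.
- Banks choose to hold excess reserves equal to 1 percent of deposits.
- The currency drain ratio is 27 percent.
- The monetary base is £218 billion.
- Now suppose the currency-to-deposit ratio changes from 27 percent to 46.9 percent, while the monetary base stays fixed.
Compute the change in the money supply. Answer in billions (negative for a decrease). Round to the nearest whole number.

Initially m₁ = (1 + 0.27) / (0.198 + 0.01 + 0.27) ≈ 2.6569, so M₁ = 2.6569 × 218 = 579.2042 billion.
After the change m₂ = (1 + 0.469) / (0.198 + 0.01 + 0.469) ≈ 2.1699, so M₂ = 2.1699 × 218 = 473.0382 billion.
ΔM = M₂ − M₁ = 473.0382 − 579.2042 = -106.166 billion.

-106 billion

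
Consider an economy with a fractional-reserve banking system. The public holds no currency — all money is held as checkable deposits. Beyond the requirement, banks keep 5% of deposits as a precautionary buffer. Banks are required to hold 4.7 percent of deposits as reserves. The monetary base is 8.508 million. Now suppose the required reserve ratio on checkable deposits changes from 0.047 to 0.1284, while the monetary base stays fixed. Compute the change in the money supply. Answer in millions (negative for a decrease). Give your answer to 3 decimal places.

-40.021 million

Initially m₁ = 1 / (0.047 + 0.05) ≈ 10.30928, so M₁ = 10.30928 × 8.508 ≈ 87.7114 million.
After the change m₂ = 1 / (0.1284 + 0.05) ≈ 5.60538, so M₂ = 5.60538 × 8.508 ≈ 47.6906 million.
ΔM = M₂ − M₁ = 47.6906 − 87.7114 = -40.0208 million.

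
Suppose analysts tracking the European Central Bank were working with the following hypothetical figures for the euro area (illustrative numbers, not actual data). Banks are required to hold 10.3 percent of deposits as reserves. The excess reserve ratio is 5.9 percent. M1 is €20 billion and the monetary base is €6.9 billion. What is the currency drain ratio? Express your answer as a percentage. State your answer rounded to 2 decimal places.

27.94%

Using m = M/MB = 20/6.9 ≈ 2.898551. From m = (1 + c)/(c + rr + e), rearranging gives 1 + c = m·(c + rr + e), so c·(1 − m) = m·(rr + e) − 1.
Hence c = [m·(rr + e) − 1]/(1 − m) = [2.898551 × (0.103 + 0.059) − 1] / (1 − 2.898551) ≈ 0.279389.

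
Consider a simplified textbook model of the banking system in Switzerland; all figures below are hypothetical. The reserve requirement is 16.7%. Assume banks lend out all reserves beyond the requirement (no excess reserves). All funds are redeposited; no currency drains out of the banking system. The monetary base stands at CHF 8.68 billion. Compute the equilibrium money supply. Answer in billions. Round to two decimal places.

CHF 51.98 billion

With no currency drain or excess reserves, the money multiplier is m = 1/rr = 1/0.167 ≈ 5.9880.
Money supply M = m × MB = 5.9880 × 8.68 ≈ 51.9758 billion.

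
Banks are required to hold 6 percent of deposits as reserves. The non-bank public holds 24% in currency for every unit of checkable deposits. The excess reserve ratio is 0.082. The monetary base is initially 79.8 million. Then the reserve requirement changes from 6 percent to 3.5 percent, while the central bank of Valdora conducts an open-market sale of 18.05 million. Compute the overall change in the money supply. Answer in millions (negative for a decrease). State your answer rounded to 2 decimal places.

-44.55 million

Before: m₁ = (1 + 0.24) / (0.06 + 0.082 + 0.24) ≈ 3.24607, MB₁ = 79.8, so M₁ = 3.24607 × 79.8 ≈ 259.0364 million.
After: m₂ = (1 + 0.24) / (0.035 + 0.082 + 0.24) ≈ 3.47339, MB₂ = 79.8 − 18.05 = 61.75, so M₂ = 3.47339 × 61.75 ≈ 214.4818 million.
ΔM = M₂ − M₁ = 214.4818 − 259.0364 = -44.5546 million.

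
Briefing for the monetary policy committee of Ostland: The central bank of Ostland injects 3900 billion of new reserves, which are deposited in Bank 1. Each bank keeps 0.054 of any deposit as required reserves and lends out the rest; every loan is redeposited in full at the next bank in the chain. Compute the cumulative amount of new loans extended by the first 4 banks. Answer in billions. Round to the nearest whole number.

13605 billion

Bank i lends (1 − rr)^i of the original deposit: Bank 1 lends 3900·0.9460 = 3689.4000, Bank 2 lends 3900·0.9460² = 3490.1724, and so on.
Summing a geometric series: total = 3900·[0.9460·(1 − 0.9460^4) / (1 − 0.9460)] ≈ 13604.6866 billion.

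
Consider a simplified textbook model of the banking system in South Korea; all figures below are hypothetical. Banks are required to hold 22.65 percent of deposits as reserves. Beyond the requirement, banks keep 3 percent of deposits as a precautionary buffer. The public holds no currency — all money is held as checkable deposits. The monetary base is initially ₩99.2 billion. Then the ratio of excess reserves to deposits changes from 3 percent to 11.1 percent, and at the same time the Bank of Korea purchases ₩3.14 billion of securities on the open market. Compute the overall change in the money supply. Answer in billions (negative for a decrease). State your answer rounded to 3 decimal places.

Before: m₁ = 1 / (0.2265 + 0.03) ≈ 3.8986355, MB₁ = 99.2, so M₁ = 3.8986355 × 99.2 ≈ 386.7446 billion.
After: m₂ = 1 / (0.2265 + 0.111) ≈ 2.9629630, MB₂ = 99.2 + 3.14 = 102.34, so M₂ = 2.9629630 × 102.34 ≈ 303.2296 billion.
ΔM = M₂ − M₁ = 303.2296 − 386.7446 = -83.515 billion.

-83.515 billion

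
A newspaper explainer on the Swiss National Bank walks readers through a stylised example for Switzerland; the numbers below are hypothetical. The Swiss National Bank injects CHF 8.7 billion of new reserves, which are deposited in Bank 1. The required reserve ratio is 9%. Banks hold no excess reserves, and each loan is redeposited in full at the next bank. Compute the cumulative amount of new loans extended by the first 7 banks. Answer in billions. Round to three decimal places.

Bank i lends (1 − rr)^i of the original deposit: Bank 1 lends 8.7·0.9100 = 7.9170, Bank 2 lends 8.7·0.9100² ≈ 7.2045, and so on.
Summing a geometric series: total = 8.7·[0.9100·(1 − 0.9100^7) / (1 − 0.9100)] ≈ 42.5089 billion.

CHF 42.509 billion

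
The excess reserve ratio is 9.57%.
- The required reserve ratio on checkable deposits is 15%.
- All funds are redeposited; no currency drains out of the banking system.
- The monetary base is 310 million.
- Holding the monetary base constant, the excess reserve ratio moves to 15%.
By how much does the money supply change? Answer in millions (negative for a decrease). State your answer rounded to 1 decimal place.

Initially m₁ = 1 / (0.15 + 0.0957) ≈ 4.07, so M₁ = 4.07 × 310 = 1261.7 million.
After the change m₂ = 1 / (0.15 + 0.15) ≈ 3.33333, so M₂ = 3.33333 × 310 = 1033.3323 million.
ΔM = M₂ − M₁ = 1033.3323 − 1261.7 = -228.3677 million.

-228.4 million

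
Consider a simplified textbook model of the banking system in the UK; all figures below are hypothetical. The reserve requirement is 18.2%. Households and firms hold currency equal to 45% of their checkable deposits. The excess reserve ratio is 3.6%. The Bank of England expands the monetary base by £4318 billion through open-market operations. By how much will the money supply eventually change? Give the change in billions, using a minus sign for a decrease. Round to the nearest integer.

The money multiplier is m = (1 + c) / (rr + e + c) = (1 + 0.45) / (0.182 + 0.036 + 0.45) ≈ 2.17066.
The purchase adds 4318 billion of base, so ΔM = m × ΔMB = 2.17066 × (+4318) ≈ 9372.9099 billion.

£9373 billion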